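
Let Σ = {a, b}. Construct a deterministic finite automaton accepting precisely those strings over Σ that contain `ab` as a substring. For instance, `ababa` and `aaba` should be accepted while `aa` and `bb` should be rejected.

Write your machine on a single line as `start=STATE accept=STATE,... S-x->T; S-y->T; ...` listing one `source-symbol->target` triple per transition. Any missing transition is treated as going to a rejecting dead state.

Track how much of `ab` has been matched so far: state q0 is no progress, q2 is the absorbing accept state reached once `ab` has occurred. Intermediate states record partial matches; on a mismatch, fall back to the longest reusable overlap.
        a   b  
>  q0   q1  q0 
   q1   q1  q2 
 * q2   q2  q2 
(> = start, * = accepting)

start=q0; accept=q2; q0-a->q1; q0-b->q0; q1-a->q1; q1-b->q2; q2-a->q2; q2-b->q2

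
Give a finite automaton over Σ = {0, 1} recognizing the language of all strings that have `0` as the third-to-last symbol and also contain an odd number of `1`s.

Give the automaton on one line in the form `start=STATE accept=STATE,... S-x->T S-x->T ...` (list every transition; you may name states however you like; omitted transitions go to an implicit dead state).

start=A accept=G,H,K,L A-0->B A-1->C B-0->D B-1->E C-0->F C-1->A D-0->D D-1->G E-0->H E-1->A F-0->I F-1->J G-0->H G-1->A H-0->I H-1->J I-0->K I-1->J J-0->B J-1->L K-0->K K-1->J L-0->F L-1->A

Build one automaton per condition and run them in lockstep. One (15 states) tracks the last 3 symbols read; the other (2 states) tracks the count of `1`s modulo 2. Each combined state is a pair, one component from each; accept when both components accept. After merging equivalent states the machine shrinks.
12 states suffice.
       0  1 
>  A   B  C 
   B   D  E 
   C   F  A 
   D   D  G 
   E   H  A 
   F   I  J 
 * G   H  A 
 * H   I  J 
   I   K  J 
   J   B  L 
 * K   K  J 
 * L   F  A 
(> = start, * = accepting)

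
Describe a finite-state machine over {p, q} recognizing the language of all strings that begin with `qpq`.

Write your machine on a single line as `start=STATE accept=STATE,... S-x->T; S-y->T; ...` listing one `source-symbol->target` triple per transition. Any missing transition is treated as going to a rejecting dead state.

start=A; accept=D; A-p->E; A-q->B; B-p->C; B-q->E; C-p->E; C-q->D; D-p->D; D-q->D; E-p->E; E-q->E

Check the first 3 symbols one by one: A through C record how many have matched `qpq` so far; any wrong symbol goes to the dead state E. After all 3 match we enter the accepting sink D.
With 5 states:
       p  q 
>  A   E  B 
   B   C  E 
   C   E  D 
 * D   D  D 
   E   E  E 
(> = start, * = accepting)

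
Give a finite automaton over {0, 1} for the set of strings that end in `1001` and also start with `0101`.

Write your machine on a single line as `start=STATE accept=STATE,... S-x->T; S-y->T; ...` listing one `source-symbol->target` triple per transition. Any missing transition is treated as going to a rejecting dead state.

start=s0; accept=s9; s0-0->s1; s0-1->s2; s1-0->s2; s1-1->s3; s2-0->s2; s2-1->s2; s3-0->s4; s3-1->s2; s4-0->s2; s4-1->s5; s5-0->s6; s5-1->s5; s6-0->s7; s6-1->s5; s7-0->s8; s7-1->s9; s8-0->s8; s8-1->s5; s9-0->s6; s9-1->s5

Build one automaton per condition and run them in lockstep. The first has 5 states tracking how much of the suffix `1001` has currently been matched; the second has 6 states tracking whether the input so far still matches the prefix `0101`. A product state is a pair (one from each), accepting exactly when both do. Equivalent product states are then merged.
A 10-state machine:
        0   1  
>  s0   s1  s2 
   s1   s2  s3 
   s2   s2  s2 
   s3   s4  s2 
   s4   s2  s5 
   s5   s6  s5 
   s6   s7  s5 
   s7   s8  s9 
   s8   s8  s5 
 * s9   s6  s5 
(> = start, * = accepting)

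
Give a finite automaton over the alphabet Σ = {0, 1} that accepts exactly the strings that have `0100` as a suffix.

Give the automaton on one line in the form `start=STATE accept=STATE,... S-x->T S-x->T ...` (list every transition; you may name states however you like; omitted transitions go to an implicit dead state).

Let each state record the length of the longest suffix of the input read so far that is also a prefix of `0100`. q1 means the last symbol is `0`; q2 means the last 2 symbols are `01`; q3 means the last 3 symbols are `010`; q4 means the last 4 symbols are `0100`. Accept only at q4, where the string currently ends in `0100`.
        0   1  
>  q0   q1  q0 
   q1   q1  q2 
   q2   q3  q0 
   q3   q4  q2 
 * q4   q1  q2 
(> = start, * = accepting)

start=q0 accept=q4 q0-0->q1 q0-1->q0 q1-0->q1 q1-1->q2 q2-0->q3 q2-1->q0 q3-0->q4 q3-1->q2 q4-0->q1 q4-1->q2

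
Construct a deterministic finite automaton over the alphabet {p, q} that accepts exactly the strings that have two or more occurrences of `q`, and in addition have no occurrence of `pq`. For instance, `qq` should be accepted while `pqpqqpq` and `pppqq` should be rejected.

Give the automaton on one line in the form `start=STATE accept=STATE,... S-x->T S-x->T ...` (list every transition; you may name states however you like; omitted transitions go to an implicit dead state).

start=A accept=F,H,I,K A-p->B A-q->C B-p->B B-q->D C-p->E C-q->F D-p->D D-q->G E-p->E E-q->G F-p->H F-q->I G-p->G G-q->J H-p->H H-q->J I-p->K I-q->I J-p->J J-q->J K-p->K K-q->J

Run two small machines in parallel and take their product. The first has 4 states tracking the count of `q`s, saturating at 3; the second has 3 states tracking partial matches of the forbidden pattern `pq`. A product state is a pair (one from each), accepting exactly when both do.
       p  q 
>  A   B  C 
   B   B  D 
   C   E  F 
   D   D  G 
   E   E  G 
 * F   H  I 
   G   G  J 
 * H   H  J 
 * I   K  I 
   J   J  J 
 * K   K  J 
(> = start, * = accepting)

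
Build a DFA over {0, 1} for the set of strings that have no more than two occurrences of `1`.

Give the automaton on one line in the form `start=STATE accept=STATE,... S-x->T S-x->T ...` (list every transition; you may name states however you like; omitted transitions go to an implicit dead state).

start=A accept=A,B,C A-0->A A-1->B B-0->B B-1->C C-0->C C-1->D D-0->D D-1->D

Only the number of `1`s matters, and only up to 3. Make a chain A → B → C → D advanced by each `1` (with D absorbing); every other symbol self-loops. The accepting set is {A, B, C}.
With 4 states:
       0  1 
>* A   A  B 
 * B   B  C 
 * C   C  D 
   D   D  D 
(> = start, * = accepting)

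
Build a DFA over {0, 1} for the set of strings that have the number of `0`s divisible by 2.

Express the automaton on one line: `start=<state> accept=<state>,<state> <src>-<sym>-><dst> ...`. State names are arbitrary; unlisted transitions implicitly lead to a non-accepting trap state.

Keep the running count of `0`s modulo 2: each `0` advances along the cycle A → B → A while other symbols loop. Accept at A.
2 states suffice.
       0  1 
>* A   B  A 
   B   A  B 
(> = start, * = accepting)

start=A accept=A A-0->B A-1->A B-0->A B-1->B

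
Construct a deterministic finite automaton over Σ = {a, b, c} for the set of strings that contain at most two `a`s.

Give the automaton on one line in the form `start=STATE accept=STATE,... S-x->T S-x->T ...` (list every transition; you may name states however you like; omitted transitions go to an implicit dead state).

Count `a`s, saturating at 3: states S0 through S2 mean 0 through 2 `a`s seen; S3 means more than 2. Each `a` increments (capped at S3); other symbols loop. Accept from {S0, S1, S2}.
        a   b   c  
>* S0   S1  S0  S0 
 * S1   S2  S1  S1 
 * S2   S3  S2  S2 
   S3   S3  S3  S3 
(> = start, * = accepting)

start=S0 accept=S0,S1,S2 S0-a->S1 S0-b->S0 S0-c->S0 S1-a->S2 S1-b->S1 S1-c->S1 S2-a->S3 S2-b->S2 S2-c->S2 S3-a->S3 S3-b->S3 S3-c->S3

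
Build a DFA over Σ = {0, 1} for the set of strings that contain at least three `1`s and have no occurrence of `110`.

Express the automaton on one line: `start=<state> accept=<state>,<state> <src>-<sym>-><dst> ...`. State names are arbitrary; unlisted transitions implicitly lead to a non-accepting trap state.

Handle the two conditions separately and then intersect. The first has 5 states tracking the count of `1`s, saturating at 4; the second has 4 states tracking partial matches of the forbidden pattern `110`. A product state is a pair (one from each), accepting exactly when both do.
With 15 states:
          0    1  
>  q0     q0   q1 
   q1     q2   q3 
   q2     q2   q4 
   q3     q5   q6 
   q4     q7   q6 
   q5     q5   q8 
 * q6     q8   q9 
   q7     q7  q10 
   q8     q8  q11 
 * q9    q11   q9 
 * q10   q12   q9 
   q11   q11  q11 
 * q12   q12  q13 
 * q13   q14   q9 
 * q14   q14  q13 
(> = start, * = accepting)

start=q0 accept=q6,q9,q10,q12,q13,q14 q0-0->q0 q0-1->q1 q1-0->q2 q1-1->q3 q2-0->q2 q2-1->q4 q3-0->q5 q3-1->q6 q4-0->q7 q4-1->q6 q5-0->q5 q5-1->q8 q6-0->q8 q6-1->q9 q7-0->q7 q7-1->q10 q8-0->q8 q8-1->q11 q9-0->q11 q9-1->q9 q10-0->q12 q10-1->q9 q11-0->q11 q11-1->q11 q12-0->q12 q12-1->q13 q13-0->q14 q13-1->q9 q14-0->q14 q14-1->q13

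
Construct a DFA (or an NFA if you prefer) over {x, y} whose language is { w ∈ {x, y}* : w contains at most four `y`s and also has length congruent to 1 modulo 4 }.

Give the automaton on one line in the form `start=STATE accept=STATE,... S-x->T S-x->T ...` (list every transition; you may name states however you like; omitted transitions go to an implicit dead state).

Handle the two conditions separately and then intersect. One (6 states) tracks the count of `y`s, saturating at 5; the other (4 states) tracks the input length modulo 4. Each combined state is a pair, one component from each; accept when both components accept.
          x    y  
>  s0     s1   s2 
 * s1     s3   s4 
 * s2     s4   s5 
   s3     s6   s7 
   s4     s7   s8 
   s5     s8   s9 
   s6     s0  s10 
   s7    s10  s11 
   s8    s11  s12 
   s9    s12  s13 
   s10    s2  s14 
   s11   s14  s15 
   s12   s15  s16 
   s13   s16  s17 
 * s14    s5  s18 
 * s15   s18  s19 
 * s16   s19  s20 
   s17   s20  s20 
   s18    s9  s21 
   s19   s21  s22 
   s20   s22  s22 
   s21   s13  s23 
   s22   s23  s23 
   s23   s17  s17 
(> = start, * = accepting)

start=s0 accept=s1,s2,s14,s15,s16 s0-x->s1 s0-y->s2 s1-x->s3 s1-y->s4 s2-x->s4 s2-y->s5 s3-x->s6 s3-y->s7 s4-x->s7 s4-y->s8 s5-x->s8 s5-y->s9 s6-x->s0 s6-y->s10 s7-x->s10 s7-y->s11 s8-x->s11 s8-y->s12 s9-x->s12 s9-y->s13 s10-x->s2 s10-y->s14 s11-x->s14 s11-y->s15 s12-x->s15 s12-y->s16 s13-x->s16 s13-y->s17 s14-x->s5 s14-y->s18 s15-x->s18 s15-y->s19 s16-x->s19 s16-y->s20 s17-x->s20 s17-y->s20 s18-x->s9 s18-y->s21 s19-x->s21 s19-y->s22 s20-x->s22 s20-y->s22 s21-x->s13 s21-y->s23 s22-x->s23 s22-y->s23 s23-x->s17 s23-y->s17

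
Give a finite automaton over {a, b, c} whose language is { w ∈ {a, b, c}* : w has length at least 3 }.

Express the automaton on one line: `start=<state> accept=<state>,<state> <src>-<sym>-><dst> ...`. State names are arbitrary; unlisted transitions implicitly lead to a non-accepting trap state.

We only need to distinguish lengths 0, 1, …, 3, and '>3'. Chain s0 → s1 → s2 → s3 → s4 on every symbol, with s4 looping. Accepting states: {s3, s4}.
A 5-state machine:
        a   b   c  
>  s0   s1  s1  s1 
   s1   s2  s2  s2 
   s2   s3  s3  s3 
 * s3   s4  s4  s4 
 * s4   s4  s4  s4 
(> = start, * = accepting)

start=s0 accept=s3,s4 s0-a->s1 s0-b->s1 s0-c->s1 s1-a->s2 s1-b->s2 s1-c->s2 s2-a->s3 s2-b->s3 s2-c->s3 s3-a->s4 s3-b->s4 s3-c->s4 s4-a->s4 s4-b->s4 s4-c->s4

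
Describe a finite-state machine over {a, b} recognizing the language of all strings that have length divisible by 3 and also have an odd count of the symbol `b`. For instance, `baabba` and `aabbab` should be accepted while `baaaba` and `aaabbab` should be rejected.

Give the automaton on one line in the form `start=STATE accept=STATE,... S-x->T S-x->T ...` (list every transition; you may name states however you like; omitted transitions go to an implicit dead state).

Build one automaton per condition and run them in lockstep. One (3 states) tracks the input length modulo 3; the other (2 states) tracks the count of `b`s modulo 2. Each combined state is a pair, one component from each; accept when both components accept.
6 states suffice.
        a   b  
>  S0   S1  S2 
   S1   S3  S4 
   S2   S4  S3 
   S3   S0  S5 
   S4   S5  S0 
 * S5   S2  S1 
(> = start, * = accepting)

start=S0 accept=S5 S0-a->S1 S0-b->S2 S1-a->S3 S1-b->S4 S2-a->S4 S2-b->S3 S3-a->S0 S3-b->S5 S4-a->S5 S4-b->S0 S5-a->S2 S5-b->S1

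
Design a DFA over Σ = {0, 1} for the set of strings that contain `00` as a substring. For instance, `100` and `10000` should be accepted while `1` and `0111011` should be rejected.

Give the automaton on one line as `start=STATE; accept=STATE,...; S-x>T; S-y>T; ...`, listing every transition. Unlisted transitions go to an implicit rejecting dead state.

start=q0; accept=q2; q0-0>q1; q0-1>q0; q1-0>q2; q1-1>q0; q2-0>q2; q2-1>q2

Track how much of `00` has been matched so far: state q0 is no progress, q2 is the absorbing accept state reached once `00` has occurred. Intermediate states record partial matches; on a mismatch, fall back to the longest reusable overlap.
3 states suffice.
        0   1  
>  q0   q1  q0 
   q1   q2  q0 
 * q2   q2  q2 
(> = start, * = accepting)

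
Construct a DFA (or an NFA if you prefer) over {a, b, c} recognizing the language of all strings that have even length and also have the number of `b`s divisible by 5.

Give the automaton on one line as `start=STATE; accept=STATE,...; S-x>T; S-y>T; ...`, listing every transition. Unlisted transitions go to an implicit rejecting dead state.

Build one automaton per condition and run them in lockstep. The first has 2 states tracking the input length modulo 2; the second has 5 states tracking the count of `b`s modulo 5. A product state is a pair (one from each), accepting exactly when both do.
With 10 states:
        a   b   c  
>* s0   s1  s2  s1 
   s1   s0  s3  s0 
   s2   s3  s4  s3 
   s3   s2  s5  s2 
   s4   s5  s6  s5 
   s5   s4  s7  s4 
   s6   s7  s8  s7 
   s7   s6  s9  s6 
   s8   s9  s1  s9 
   s9   s8  s0  s8 
(> = start, * = accepting)

start=s0; accept=s0; s0-a>s1; s0-b>s2; s0-c>s1; s1-a>s0; s1-b>s3; s1-c>s0; s2-a>s3; s2-b>s4; s2-c>s3; s3-a>s2; s3-b>s5; s3-c>s2; s4-a>s5; s4-b>s6; s4-c>s5; s5-a>s4; s5-b>s7; s5-c>s4; s6-a>s7; s6-b>s8; s6-c>s7; s7-a>s6; s7-b>s9; s7-c>s6; s8-a>s9; s8-b>s1; s8-c>s9; s9-a>s8; s9-b>s0; s9-c>s8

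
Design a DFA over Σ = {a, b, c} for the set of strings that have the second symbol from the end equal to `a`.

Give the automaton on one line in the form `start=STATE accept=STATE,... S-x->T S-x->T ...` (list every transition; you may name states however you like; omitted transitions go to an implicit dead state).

start=S0 accept=S4,S5,S6 S0-a->S1 S0-b->S2 S0-c->S3 S1-a->S4 S1-b->S5 S1-c->S6 S2-a->S7 S2-b->S8 S2-c->S9 S3-a->S10 S3-b->S11 S3-c->S12 S4-a->S4 S4-b->S5 S4-c->S6 S5-a->S7 S5-b->S8 S5-c->S9 S6-a->S10 S6-b->S11 S6-c->S12 S7-a->S4 S7-b->S5 S7-c->S6 S8-a->S7 S8-b->S8 S8-c->S9 S9-a->S10 S9-b->S11 S9-c->S12 S10-a->S4 S10-b->S5 S10-c->S6 S11-a->S7 S11-b->S8 S11-c->S9 S12-a->S10 S12-b->S11 S12-c->S12

A DFA must remember the last 2 symbols (since which symbol is second-to-last isn't known until the input ends). Use one state per possible window of the last ≤2 symbols; accept from those whose window starts with `a`.
          a    b    c  
>  S0     S1   S2   S3 
   S1     S4   S5   S6 
   S2     S7   S8   S9 
   S3    S10  S11  S12 
 * S4     S4   S5   S6 
 * S5     S7   S8   S9 
 * S6    S10  S11  S12 
   S7     S4   S5   S6 
   S8     S7   S8   S9 
   S9    S10  S11  S12 
   S10    S4   S5   S6 
   S11    S7   S8   S9 
   S12   S10  S11  S12 
(> = start, * = accepting)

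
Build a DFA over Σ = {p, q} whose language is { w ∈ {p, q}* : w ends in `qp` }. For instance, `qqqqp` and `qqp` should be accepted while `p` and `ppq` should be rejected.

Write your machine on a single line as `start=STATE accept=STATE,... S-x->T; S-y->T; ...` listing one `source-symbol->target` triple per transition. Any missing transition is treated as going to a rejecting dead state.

Remember how much of `qp` the current input suffix matches. State S0 means no match yet; S1 means the last symbol is `q`; S2 means the last 2 symbols are `qp`. Only S2 accepts. On a mismatch, fall back to the longest proper suffix that is still a prefix of `qp`.
A 3-state machine:
        p   q  
>  S0   S0  S1 
   S1   S2  S1 
 * S2   S0  S1 
(> = start, * = accepting)

start=S0; accept=S2; S0-p->S0; S0-q->S1; S1-p->S2; S1-q->S1; S2-p->S0; S2-q->S1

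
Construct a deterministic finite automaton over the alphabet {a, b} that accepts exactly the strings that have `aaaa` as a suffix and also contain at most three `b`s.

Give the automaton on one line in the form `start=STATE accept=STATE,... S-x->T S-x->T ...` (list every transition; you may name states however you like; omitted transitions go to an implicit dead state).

start=s0 accept=s10,s15,s18,s20 s0-a->s1 s0-b->s2 s1-a->s3 s1-b->s2 s2-a->s4 s2-b->s5 s3-a->s6 s3-b->s2 s4-a->s7 s4-b->s5 s5-a->s8 s5-b->s9 s6-a->s10 s6-b->s2 s7-a->s11 s7-b->s5 s8-a->s12 s8-b->s9 s9-a->s13 s9-b->s14 s10-a->s10 s10-b->s2 s11-a->s15 s11-b->s5 s12-a->s16 s12-b->s9 s13-a->s17 s13-b->s14 s14-a->s14 s14-b->s14 s15-a->s15 s15-b->s5 s16-a->s18 s16-b->s9 s17-a->s19 s17-b->s14 s18-a->s18 s18-b->s9 s19-a->s20 s19-b->s14 s20-a->s20 s20-b->s14

Handle the two conditions separately and then intersect. The first has 5 states tracking how much of the suffix `aaaa` has currently been matched; the second has 5 states tracking the count of `b`s, saturating at 4. A product state is a pair (one from each), accepting exactly when both do. Minimizing collapses redundant product states.
21 states suffice.
          a    b  
>  s0     s1   s2 
   s1     s3   s2 
   s2     s4   s5 
   s3     s6   s2 
   s4     s7   s5 
   s5     s8   s9 
   s6    s10   s2 
   s7    s11   s5 
   s8    s12   s9 
   s9    s13  s14 
 * s10   s10   s2 
   s11   s15   s5 
   s12   s16   s9 
   s13   s17  s14 
   s14   s14  s14 
 * s15   s15   s5 
   s16   s18   s9 
   s17   s19  s14 
 * s18   s18   s9 
   s19   s20  s14 
 * s20   s20  s14 
(> = start, * = accepting)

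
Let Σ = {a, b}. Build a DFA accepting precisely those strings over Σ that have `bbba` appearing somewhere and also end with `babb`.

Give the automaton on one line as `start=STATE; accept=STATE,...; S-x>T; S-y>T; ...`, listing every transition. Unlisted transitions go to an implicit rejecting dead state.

start=s0; accept=s11; s0-a>s0; s0-b>s1; s1-a>s2; s1-b>s3; s2-a>s0; s2-b>s4; s3-a>s2; s3-b>s5; s4-a>s2; s4-b>s6; s5-a>s7; s5-b>s5; s6-a>s2; s6-b>s5; s7-a>s8; s7-b>s9; s8-a>s8; s8-b>s10; s9-a>s7; s9-b>s11; s10-a>s7; s10-b>s10; s11-a>s7; s11-b>s10

Handle the two conditions separately and then intersect. One (5 states) tracks whether and how much of `bbba` has been seen; the other (5 states) tracks how much of the suffix `babb` has currently been matched. Each combined state is a pair, one component from each; accept when both components accept.
          a    b  
>  s0     s0   s1 
   s1     s2   s3 
   s2     s0   s4 
   s3     s2   s5 
   s4     s2   s6 
   s5     s7   s5 
   s6     s2   s5 
   s7     s8   s9 
   s8     s8  s10 
   s9     s7  s11 
   s10    s7  s10 
 * s11    s7  s10 
(> = start, * = accepting)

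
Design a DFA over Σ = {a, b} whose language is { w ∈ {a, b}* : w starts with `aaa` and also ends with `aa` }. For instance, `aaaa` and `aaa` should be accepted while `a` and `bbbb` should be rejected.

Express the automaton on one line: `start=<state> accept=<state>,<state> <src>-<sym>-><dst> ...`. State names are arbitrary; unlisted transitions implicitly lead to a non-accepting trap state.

start=S0 accept=S4 S0-a->S1 S0-b->S2 S1-a->S3 S1-b->S2 S2-a->S2 S2-b->S2 S3-a->S4 S3-b->S2 S4-a->S4 S4-b->S5 S5-a->S6 S5-b->S5 S6-a->S4 S6-b->S5

Build one automaton per condition and run them in lockstep. One (5 states) tracks whether the input so far still matches the prefix `aaa`; the other (3 states) tracks how much of the suffix `aa` has currently been matched. Each combined state is a pair, one component from each; accept when both components accept. Minimizing collapses redundant product states.
        a   b  
>  S0   S1  S2 
   S1   S3  S2 
   S2   S2  S2 
   S3   S4  S2 
 * S4   S4  S5 
   S5   S6  S5 
   S6   S4  S5 
(> = start, * = accepting)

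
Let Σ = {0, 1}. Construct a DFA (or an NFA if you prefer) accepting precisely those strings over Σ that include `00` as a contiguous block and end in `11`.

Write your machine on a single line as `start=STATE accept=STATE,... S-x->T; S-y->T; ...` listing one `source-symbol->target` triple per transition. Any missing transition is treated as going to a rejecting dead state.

start=A; accept=E; A-0->B; A-1->A; B-0->C; B-1->A; C-0->C; C-1->D; D-0->C; D-1->E; E-0->C; E-1->E

Run two small machines in parallel and take their product. The first has 3 states tracking whether and how much of `00` has been seen; the second has 3 states tracking how much of the suffix `11` has currently been matched. A product state is a pair (one from each), accepting exactly when both do. Minimizing collapses redundant product states.
A 5-state machine:
       0  1 
>  A   B  A 
   B   C  A 
   C   C  D 
   D   C  E 
 * E   C  E 
(> = start, * = accepting)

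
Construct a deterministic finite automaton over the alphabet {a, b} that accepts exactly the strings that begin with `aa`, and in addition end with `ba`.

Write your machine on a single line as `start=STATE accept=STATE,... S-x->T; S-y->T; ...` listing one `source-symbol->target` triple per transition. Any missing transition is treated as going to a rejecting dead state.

start=q0; accept=q7; q0-a->q1; q0-b->q2; q1-a->q3; q1-b->q2; q2-a->q4; q2-b->q2; q3-a->q3; q3-b->q5; q4-a->q6; q4-b->q2; q5-a->q7; q5-b->q5; q6-a->q6; q6-b->q2; q7-a->q3; q7-b->q5

Run two small machines in parallel and take their product. The first has 4 states tracking whether the input so far still matches the prefix `aa`; the second has 3 states tracking how much of the suffix `ba` has currently been matched. A product state is a pair (one from each), accepting exactly when both do.
        a   b  
>  q0   q1  q2 
   q1   q3  q2 
   q2   q4  q2 
   q3   q3  q5 
   q4   q6  q2 
   q5   q7  q5 
   q6   q6  q2 
 * q7   q3  q5 
(> = start, * = accepting)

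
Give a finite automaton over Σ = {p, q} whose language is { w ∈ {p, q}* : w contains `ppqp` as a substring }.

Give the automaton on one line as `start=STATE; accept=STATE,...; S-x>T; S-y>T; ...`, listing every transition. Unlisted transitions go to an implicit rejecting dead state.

start=A; accept=E; A-p>B; A-q>A; B-p>C; B-q>A; C-p>C; C-q>D; D-p>E; D-q>A; E-p>E; E-q>E

States A..D record the length of the longest prefix of `ppqp` that matches the current input suffix. Reaching E means `ppqp` has been seen, and we stay there forever. Accept from E.
5 states suffice.
       p  q 
>  A   B  A 
   B   C  A 
   C   C  D 
   D   E  A 
 * E   E  E 
(> = start, * = accepting)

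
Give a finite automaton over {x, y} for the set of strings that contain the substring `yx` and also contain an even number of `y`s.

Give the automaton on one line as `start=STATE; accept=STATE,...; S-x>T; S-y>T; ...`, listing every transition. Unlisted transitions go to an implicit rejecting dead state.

start=q0; accept=q4; q0-x>q0; q0-y>q1; q1-x>q2; q1-y>q3; q2-x>q2; q2-y>q4; q3-x>q4; q3-y>q1; q4-x>q4; q4-y>q2

Run two small machines in parallel and take their product. The first has 3 states tracking whether and how much of `yx` has been seen; the second has 2 states tracking the count of `y`s modulo 2. A product state is a pair (one from each), accepting exactly when both do.
A 5-state machine:
        x   y  
>  q0   q0  q1 
   q1   q2  q3 
   q2   q2  q4 
   q3   q4  q1 
 * q4   q4  q2 
(> = start, * = accepting)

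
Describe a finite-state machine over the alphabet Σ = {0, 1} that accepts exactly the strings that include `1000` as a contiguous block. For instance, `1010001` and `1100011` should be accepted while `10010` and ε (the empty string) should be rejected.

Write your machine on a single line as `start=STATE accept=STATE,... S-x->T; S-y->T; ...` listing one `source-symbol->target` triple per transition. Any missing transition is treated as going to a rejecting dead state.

States A..D record the length of the longest prefix of `1000` that matches the current input suffix. Reaching E means `1000` has been seen, and we stay there forever. Accept from E.
With 5 states:
       0  1 
>  A   A  B 
   B   C  B 
   C   D  B 
   D   E  B 
 * E   E  E 
(> = start, * = accepting)

start=A; accept=E; A-0->A; A-1->B; B-0->C; B-1->B; C-0->D; C-1->B; D-0->E; D-1->B; E-0->E; E-1->E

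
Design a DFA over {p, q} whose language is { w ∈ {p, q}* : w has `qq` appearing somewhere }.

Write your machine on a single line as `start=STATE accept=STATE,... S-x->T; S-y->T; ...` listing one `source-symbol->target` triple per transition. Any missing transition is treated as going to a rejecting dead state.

States s0..s1 record the length of the longest prefix of `qq` that matches the current input suffix. Reaching s2 means `qq` has been seen, and we stay there forever. Accept from s2.
        p   q  
>  s0   s0  s1 
   s1   s0  s2 
 * s2   s2  s2 
(> = start, * = accepting)

start=s0; accept=s2; s0-p->s0; s0-q->s1; s1-p->s0; s1-q->s2; s2-p->s2; s2-q->s2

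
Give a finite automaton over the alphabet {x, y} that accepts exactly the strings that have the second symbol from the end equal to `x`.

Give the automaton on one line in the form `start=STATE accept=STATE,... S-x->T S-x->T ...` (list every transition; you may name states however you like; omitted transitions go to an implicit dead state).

start=q0 accept=q3,q4 q0-x->q1 q0-y->q2 q1-x->q3 q1-y->q4 q2-x->q5 q2-y->q6 q3-x->q3 q3-y->q4 q4-x->q5 q4-y->q6 q5-x->q3 q5-y->q4 q6-x->q5 q6-y->q6

A DFA must remember the last 2 symbols (since which symbol is second-to-last isn't known until the input ends). Use one state per possible window of the last ≤2 symbols; accept from those whose window starts with `x`.
With 7 states:
        x   y  
>  q0   q1  q2 
   q1   q3  q4 
   q2   q5  q6 
 * q3   q3  q4 
 * q4   q5  q6 
   q5   q3  q4 
   q6   q5  q6 
(> = start, * = accepting)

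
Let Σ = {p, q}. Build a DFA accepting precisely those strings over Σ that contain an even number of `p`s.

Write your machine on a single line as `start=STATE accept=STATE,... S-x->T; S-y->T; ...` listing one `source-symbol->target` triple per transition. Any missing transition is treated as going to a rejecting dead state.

Keep the running count of `p`s modulo 2: each `p` advances along the cycle A → B → A while other symbols loop. Accept at A.
A 2-state machine:
       p  q 
>* A   B  A 
   B   A  B 
(> = start, * = accepting)

start=A; accept=A; A-p->B; A-q->A; B-p->A; B-q->B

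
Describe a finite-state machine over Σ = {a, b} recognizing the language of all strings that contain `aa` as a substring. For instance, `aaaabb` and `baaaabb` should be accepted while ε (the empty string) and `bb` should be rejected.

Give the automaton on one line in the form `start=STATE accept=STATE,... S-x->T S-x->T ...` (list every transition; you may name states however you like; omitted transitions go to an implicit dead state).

start=s0 accept=s2 s0-a->s1 s0-b->s0 s1-a->s2 s1-b->s0 s2-a->s2 s2-b->s2

States s0..s1 record the length of the longest prefix of `aa` that matches the current input suffix. Reaching s2 means `aa` has been seen, and we stay there forever. Accept from s2.
        a   b  
>  s0   s1  s0 
   s1   s2  s0 
 * s2   s2  s2 
(> = start, * = accepting)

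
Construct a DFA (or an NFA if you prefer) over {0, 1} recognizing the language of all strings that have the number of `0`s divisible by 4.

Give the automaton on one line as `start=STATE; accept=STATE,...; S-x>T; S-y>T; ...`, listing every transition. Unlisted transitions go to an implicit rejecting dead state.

start=S0; accept=S0; S0-0>S1; S0-1>S0; S1-0>S2; S1-1>S1; S2-0>S3; S2-1>S2; S3-0>S0; S3-1>S3

Keep the running count of `0`s modulo 4: each `0` advances along the cycle S0 → S1 → S2 → S3 → S0 while other symbols loop. Accept at S0.
A 4-state machine:
        0   1  
>* S0   S1  S0 
   S1   S2  S1 
   S2   S3  S2 
   S3   S0  S3 
(> = start, * = accepting)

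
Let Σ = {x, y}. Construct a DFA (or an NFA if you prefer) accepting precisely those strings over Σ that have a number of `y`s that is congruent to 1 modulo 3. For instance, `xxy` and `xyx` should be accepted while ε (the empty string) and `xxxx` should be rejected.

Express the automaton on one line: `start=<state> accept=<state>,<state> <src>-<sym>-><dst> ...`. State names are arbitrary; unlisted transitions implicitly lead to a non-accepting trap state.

The only thing that matters is how many `y`s have appeared, reduced mod 3. Use one state per residue: S0 for 0, …, S2 for 2. Reading `y` moves to the next residue; anything else stays put. S1 is accepting.
A 3-state machine:
        x   y  
>  S0   S0  S1 
 * S1   S1  S2 
   S2   S2  S0 
(> = start, * = accepting)

start=S0 accept=S1 S0-x->S0 S0-y->S1 S1-x->S1 S1-y->S2 S2-x->S2 S2-y->S0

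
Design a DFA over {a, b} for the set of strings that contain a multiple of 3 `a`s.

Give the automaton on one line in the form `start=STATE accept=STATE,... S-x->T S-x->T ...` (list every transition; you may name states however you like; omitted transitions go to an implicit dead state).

start=q0 accept=q0 q0-a->q1 q0-b->q0 q1-a->q2 q1-b->q1 q2-a->q0 q2-b->q2

Keep the running count of `a`s modulo 3: each `a` advances along the cycle q0 → q1 → q2 → q0 while other symbols loop. Accept at q0.
3 states suffice.
        a   b  
>* q0   q1  q0 
   q1   q2  q1 
   q2   q0  q2 
(> = start, * = accepting)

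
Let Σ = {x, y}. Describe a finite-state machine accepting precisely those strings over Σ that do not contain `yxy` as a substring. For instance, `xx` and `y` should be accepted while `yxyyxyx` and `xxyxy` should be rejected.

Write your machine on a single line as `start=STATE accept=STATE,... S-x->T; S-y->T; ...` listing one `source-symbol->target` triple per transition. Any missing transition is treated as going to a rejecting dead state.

Track partial matches of the forbidden pattern `yxy`. State D is a dead state reached once `yxy` has occurred; every other state accepts. A means no part of `yxy` is currently matched.
With 4 states:
       x  y 
>* A   A  B 
 * B   C  B 
 * C   A  D 
   D   D  D 
(> = start, * = accepting)

start=A; accept=A,B,C; A-x->A; A-y->B; B-x->C; B-y->B; C-x->A; C-y->D; D-x->D; D-y->D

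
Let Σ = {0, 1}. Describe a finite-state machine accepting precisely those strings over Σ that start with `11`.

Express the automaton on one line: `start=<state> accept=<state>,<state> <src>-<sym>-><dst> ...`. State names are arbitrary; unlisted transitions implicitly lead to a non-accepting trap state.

start=s0 accept=s2 s0-0->s3 s0-1->s1 s1-0->s3 s1-1->s2 s2-0->s2 s2-1->s2 s3-0->s3 s3-1->s3

Walk along `11` while the input agrees: from s0 take `1` to s1, and so on. Any deviation drops to the rejecting sink s3. Once s2 is reached the prefix is confirmed and every continuation is accepted.
A 4-state machine:
        0   1  
>  s0   s3  s1 
   s1   s3  s2 
 * s2   s2  s2 
   s3   s3  s3 
(> = start, * = accepting)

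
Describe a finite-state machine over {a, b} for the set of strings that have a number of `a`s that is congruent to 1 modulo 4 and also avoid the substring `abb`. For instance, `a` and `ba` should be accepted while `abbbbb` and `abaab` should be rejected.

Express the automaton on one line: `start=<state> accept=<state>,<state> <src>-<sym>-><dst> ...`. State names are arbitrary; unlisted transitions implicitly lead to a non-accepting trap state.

Build one automaton per condition and run them in lockstep. The first has 4 states tracking the count of `a`s modulo 4; the second has 4 states tracking partial matches of the forbidden pattern `abb`. A product state is a pair (one from each), accepting exactly when both do. After merging equivalent states the machine shrinks.
        a   b  
>  S0   S1  S0 
 * S1   S2  S3 
   S2   S4  S5 
 * S3   S2  S6 
   S4   S7  S8 
   S5   S4  S6 
   S6   S6  S6 
   S7   S1  S9 
   S8   S7  S6 
   S9   S1  S6 
(> = start, * = accepting)

start=S0 accept=S1,S3 S0-a->S1 S0-b->S0 S1-a->S2 S1-b->S3 S2-a->S4 S2-b->S5 S3-a->S2 S3-b->S6 S4-a->S7 S4-b->S8 S5-a->S4 S5-b->S6 S6-a->S6 S6-b->S6 S7-a->S1 S7-b->S9 S8-a->S7 S8-b->S6 S9-a->S1 S9-b->S6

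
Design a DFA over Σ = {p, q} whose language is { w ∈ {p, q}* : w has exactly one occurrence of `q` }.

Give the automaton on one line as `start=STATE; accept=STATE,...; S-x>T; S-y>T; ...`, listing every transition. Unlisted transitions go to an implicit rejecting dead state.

start=s0; accept=s1; s0-p>s0; s0-q>s1; s1-p>s1; s1-q>s2; s2-p>s2; s2-q>s2

Count `q`s, saturating at 2: state s0 means no `q` yet, s1 means one `q` seen, s2 means more than one. Each `q` increments (capped at s2); other symbols loop. Accept from {s1}.
With 3 states:
        p   q  
>  s0   s0  s1 
 * s1   s1  s2 
   s2   s2  s2 
(> = start, * = accepting)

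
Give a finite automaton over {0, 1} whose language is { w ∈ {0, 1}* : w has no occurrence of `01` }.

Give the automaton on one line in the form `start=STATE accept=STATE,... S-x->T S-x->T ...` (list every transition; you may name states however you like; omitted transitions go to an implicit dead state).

start=s0 accept=s0,s1 s0-0->s1 s0-1->s0 s1-0->s1 s1-1->s2 s2-0->s2 s2-1->s2

This is the complement of 'contains `01`'. Use the same substring-matching states — s0 through s2 holding how much of `01` has just been matched — but flip the accepting set: everything except the trap s2 accepts.
A 3-state machine:
        0   1  
>* s0   s1  s0 
 * s1   s1  s2 
   s2   s2  s2 
(> = start, * = accepting)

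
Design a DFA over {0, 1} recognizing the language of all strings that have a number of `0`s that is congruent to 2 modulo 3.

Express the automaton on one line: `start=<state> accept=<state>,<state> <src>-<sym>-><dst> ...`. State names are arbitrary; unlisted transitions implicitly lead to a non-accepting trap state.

start=s0 accept=s2 s0-0->s1 s0-1->s0 s1-0->s2 s1-1->s1 s2-0->s0 s2-1->s2

Keep the running count of `0`s modulo 3: each `0` advances along the cycle s0 → s1 → s2 → s0 while other symbols loop. Accept at s2.
A 3-state machine:
        0   1  
>  s0   s1  s0 
   s1   s2  s1 
 * s2   s0  s2 
(> = start, * = accepting)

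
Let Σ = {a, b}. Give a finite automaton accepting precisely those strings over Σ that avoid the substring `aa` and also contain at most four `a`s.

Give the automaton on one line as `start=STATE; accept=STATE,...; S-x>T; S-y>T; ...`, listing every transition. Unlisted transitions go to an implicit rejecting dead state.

start=q0; accept=q0,q1,q3,q4,q5,q6,q7,q8; q0-a>q1; q0-b>q0; q1-a>q2; q1-b>q3; q2-a>q2; q2-b>q2; q3-a>q4; q3-b>q3; q4-a>q2; q4-b>q5; q5-a>q6; q5-b>q5; q6-a>q2; q6-b>q7; q7-a>q8; q7-b>q7; q8-a>q2; q8-b>q8

Build one automaton per condition and run them in lockstep. The first has 3 states tracking partial matches of the forbidden pattern `aa`; the second has 6 states tracking the count of `a`s, saturating at 5. A product state is a pair (one from each), accepting exactly when both do. After merging equivalent states the machine shrinks.
With 9 states:
        a   b  
>* q0   q1  q0 
 * q1   q2  q3 
   q2   q2  q2 
 * q3   q4  q3 
 * q4   q2  q5 
 * q5   q6  q5 
 * q6   q2  q7 
 * q7   q8  q7 
 * q8   q2  q8 
(> = start, * = accepting)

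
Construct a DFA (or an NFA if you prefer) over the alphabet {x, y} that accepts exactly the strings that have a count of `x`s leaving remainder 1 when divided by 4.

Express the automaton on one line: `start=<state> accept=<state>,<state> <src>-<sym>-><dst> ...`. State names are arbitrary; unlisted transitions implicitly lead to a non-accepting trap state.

start=S0 accept=S1 S0-x->S1 S0-y->S0 S1-x->S2 S1-y->S1 S2-x->S3 S2-y->S2 S3-x->S0 S3-y->S3

The only thing that matters is how many `x`s have appeared, reduced mod 4. Use one state per residue: S0 for 0, …, S3 for 3. Reading `x` moves to the next residue; anything else stays put. S1 is accepting.
        x   y  
>  S0   S1  S0 
 * S1   S2  S1 
   S2   S3  S2 
   S3   S0  S3 
(> = start, * = accepting)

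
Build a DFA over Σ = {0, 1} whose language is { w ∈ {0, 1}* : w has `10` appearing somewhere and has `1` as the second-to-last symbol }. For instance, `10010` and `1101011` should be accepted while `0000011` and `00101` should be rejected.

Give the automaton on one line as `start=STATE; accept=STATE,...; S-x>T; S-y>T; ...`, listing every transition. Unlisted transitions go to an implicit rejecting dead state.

Build one automaton per condition and run them in lockstep. The first has 3 states tracking whether and how much of `10` has been seen; the second has 7 states tracking the last 2 symbols read. A product state is a pair (one from each), accepting exactly when both do. Minimizing collapses redundant product states.
6 states suffice.
        0   1  
>  s0   s0  s1 
   s1   s2  s1 
 * s2   s3  s4 
   s3   s3  s4 
   s4   s2  s5 
 * s5   s2  s5 
(> = start, * = accepting)

start=s0; accept=s2,s5; s0-0>s0; s0-1>s1; s1-0>s2; s1-1>s1; s2-0>s3; s2-1>s4; s3-0>s3; s3-1>s4; s4-0>s2; s4-1>s5; s5-0>s2; s5-1>s5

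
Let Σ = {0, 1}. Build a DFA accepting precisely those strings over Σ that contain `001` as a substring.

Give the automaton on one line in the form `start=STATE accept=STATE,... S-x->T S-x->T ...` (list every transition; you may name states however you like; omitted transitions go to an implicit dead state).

Track how much of `001` has been matched so far: state S0 is no progress, S3 is the absorbing accept state reached once `001` has occurred. Intermediate states record partial matches; on a mismatch, fall back to the longest reusable overlap.
4 states suffice.
        0   1  
>  S0   S1  S0 
   S1   S2  S0 
   S2   S2  S3 
 * S3   S3  S3 
(> = start, * = accepting)

start=S0 accept=S3 S0-0->S1 S0-1->S0 S1-0->S2 S1-1->S0 S2-0->S2 S2-1->S3 S3-0->S3 S3-1->S3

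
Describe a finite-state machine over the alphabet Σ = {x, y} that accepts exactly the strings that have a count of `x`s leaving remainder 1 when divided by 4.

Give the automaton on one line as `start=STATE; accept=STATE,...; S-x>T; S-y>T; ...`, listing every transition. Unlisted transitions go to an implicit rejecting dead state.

start=A; accept=B; A-x>B; A-y>A; B-x>C; B-y>B; C-x>D; C-y>C; D-x>A; D-y>D

The only thing that matters is how many `x`s have appeared, reduced mod 4. Use one state per residue: A for 0, …, D for 3. Reading `x` moves to the next residue; anything else stays put. B is accepting.
A 4-state machine:
       x  y 
>  A   B  A 
 * B   C  B 
   C   D  C 
   D   A  D 
(> = start, * = accepting)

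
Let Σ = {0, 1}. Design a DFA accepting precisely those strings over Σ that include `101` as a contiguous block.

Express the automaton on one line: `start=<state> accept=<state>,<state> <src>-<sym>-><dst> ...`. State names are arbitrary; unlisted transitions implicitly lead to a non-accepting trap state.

States S0..S2 record the length of the longest prefix of `101` that matches the current input suffix. Reaching S3 means `101` has been seen, and we stay there forever. Accept from S3.
        0   1  
>  S0   S0  S1 
   S1   S2  S1 
   S2   S0  S3 
 * S3   S3  S3 
(> = start, * = accepting)

start=S0 accept=S3 S0-0->S0 S0-1->S1 S1-0->S2 S1-1->S1 S2-0->S0 S2-1->S3 S3-0->S3 S3-1->S3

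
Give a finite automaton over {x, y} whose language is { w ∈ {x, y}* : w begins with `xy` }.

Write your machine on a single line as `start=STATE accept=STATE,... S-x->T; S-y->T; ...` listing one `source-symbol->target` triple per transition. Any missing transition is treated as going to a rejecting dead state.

Walk along `xy` while the input agrees: from A take `x` to B, and so on. Any deviation drops to the rejecting sink D. Once C is reached the prefix is confirmed and every continuation is accepted.
With 4 states:
       x  y 
>  A   B  D 
   B   D  C 
 * C   C  C 
   D   D  D 
(> = start, * = accepting)

start=A; accept=C; A-x->B; A-y->D; B-x->D; B-y->C; C-x->C; C-y->C; D-x->D; D-y->D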